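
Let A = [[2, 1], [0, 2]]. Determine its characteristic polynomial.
xI - A = [[x - 2, -1], [0, x - 2]].

Expanding det(xI - A) along the first row:
det(xI - A) = + (x - 2)·det([[x - 2]]) - (-1)·det([[0]]).

Evaluating gives χ_A(x) = x^2 - 4x + 4 = (x - 2)^2.

χ_A(x) = (x - 2)^2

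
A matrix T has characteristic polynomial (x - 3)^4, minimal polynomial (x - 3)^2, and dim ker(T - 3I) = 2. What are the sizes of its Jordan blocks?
Jordan blocks: (3, 2), (3, 2)

λ = 3: algebraic multiplicity 4 (exponent in χ_T), largest block size 2 (exponent in m_T), 2 blocks (geometric multiplicity). These force block sizes [2, 2].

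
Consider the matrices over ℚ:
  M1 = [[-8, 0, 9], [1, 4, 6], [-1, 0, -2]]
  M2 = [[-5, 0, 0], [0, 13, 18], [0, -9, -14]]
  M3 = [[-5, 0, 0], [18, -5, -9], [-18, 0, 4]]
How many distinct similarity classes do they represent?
Characteristic polynomials: χ_{M1} = (x - 4)(x + 5)^2, χ_{M2} = (x - 4)(x + 5)^2, χ_{M3} = (x - 4)(x + 5)^2.

{M1}: invariant factors (x - 4)(x + 5)^2.

{M2, M3}: invariant factors x + 5, (x - 4)(x + 5).

Matrices are similar if and only if their invariant-factor lists agree; the partition into similarity classes is {M1}, {M2, M3}.

2 classes: {M1}, {M2, M3}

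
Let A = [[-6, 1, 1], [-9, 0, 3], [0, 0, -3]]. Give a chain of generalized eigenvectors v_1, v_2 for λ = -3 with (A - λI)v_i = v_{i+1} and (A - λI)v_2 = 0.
v_1 = [[1, 2, 0]]^T, v_2 = [[-1, -3, 0]]^T

We seek v_1 ∈ ker((A + 3I)^2) \ ker(A + 3I), then set v_{i+1} = (A + 3I) v_i.

One such chain is v_1 = [[1, 2, 0]]^T, v_2 = [[-1, -3, 0]]^T. Check: (A + 3I) v_2 = [[0, 0, 0]]^T = 0.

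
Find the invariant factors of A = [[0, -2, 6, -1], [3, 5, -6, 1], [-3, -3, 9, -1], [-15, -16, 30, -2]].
The Jordan structure of A has elementary divisors (x - 3)^3, (x - 3). Arranging the block sizes at each eigenvalue in decreasing order and taking row products gives the invariant factors.

Invariant factors (smallest first, each dividing the next): x - 3, (x - 3)^3.

Check: the last factor (x - 3)^3 is the minimal polynomial, and the product (x - 3)^4 is the characteristic polynomial.

x - 3, (x - 3)^3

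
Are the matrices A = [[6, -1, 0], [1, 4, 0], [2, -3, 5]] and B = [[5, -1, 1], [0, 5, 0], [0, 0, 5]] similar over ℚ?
Both have characteristic polynomial (x - 5)^3, but the minimal polynomial of A is (x - 5)^3 while the minimal polynomial of B is (x - 5)^2. The minimal polynomial is a similarity invariant, so A and B are not similar.

No.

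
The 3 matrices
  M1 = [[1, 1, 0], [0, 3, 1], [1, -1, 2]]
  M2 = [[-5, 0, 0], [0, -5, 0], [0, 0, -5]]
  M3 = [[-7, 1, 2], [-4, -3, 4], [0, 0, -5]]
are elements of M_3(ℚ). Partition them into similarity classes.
Characteristic polynomials: χ_{M1} = (x - 2)^3, χ_{M2} = (x + 5)^3, χ_{M3} = (x + 5)^3.

{M1}: invariant factors (x - 2)^3.

{M2}: invariant factors x + 5, x + 5, x + 5.

{M3}: invariant factors x + 5, (x + 5)^2.

Matrices are similar if and only if their invariant-factor lists agree; the partition into similarity classes is {M1}, {M2}, {M3}.

3 classes: {M1}, {M2}, {M3}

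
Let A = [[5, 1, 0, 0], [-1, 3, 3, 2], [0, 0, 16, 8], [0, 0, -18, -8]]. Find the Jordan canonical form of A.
J = [[4, 1, 0, 0], [0, 4, 1, 0], [0, 0, 4, 0], [0, 0, 0, 4]]

The characteristic polynomial is det(xI - A) = (x - 4)^4, so the eigenvalues are 4 (algebraic multiplicity 4).

For λ = 4: rank(A - 4I) = 2, rank((A - 4I)^2) = 1, rank((A - 4I)^3) = 0. The eigenspace has dimension 4 - 2 = 2, so there are 2 Jordan blocks; the rank sequence gives block sizes [3, 1].

Assembling the blocks gives the Jordan form J above.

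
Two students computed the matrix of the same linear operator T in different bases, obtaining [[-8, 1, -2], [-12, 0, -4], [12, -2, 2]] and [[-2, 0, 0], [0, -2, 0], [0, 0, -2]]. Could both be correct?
No.

Both have characteristic polynomial (x + 2)^3, but the minimal polynomial of A is (x + 2)^2 while the minimal polynomial of B is x + 2. The minimal polynomial is a similarity invariant, so A and B are not similar.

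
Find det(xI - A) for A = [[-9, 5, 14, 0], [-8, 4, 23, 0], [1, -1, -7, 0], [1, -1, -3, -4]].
χ_A(x) = (x + 4)^4

xI - A = [[x + 9, -5, -14, 0], [8, x - 4, -23, 0], [-1, 1, x + 7, 0], [-1, 1, 3, x + 4]].

Expanding det(xI - A) along the first row:
det(xI - A) = + (x + 9)·det([[x - 4, -23, 0], [1, x + 7, 0], [1, 3, x + 4]]) - (-5)·det([[8, -23, 0], [-1, x + 7, 0], [-1, 3, x + 4]]) + (-14)·det([[8, x - 4, 0], [-1, 1, 0], [-1, 1, x + 4]]) - (0)·det([[8, x - 4, -23], [-1, 1, x + 7], [-1, 1, 3]]).

Evaluating gives χ_A(x) = x^4 + 16x^3 + 96x^2 + 256x + 256 = (x + 4)^4.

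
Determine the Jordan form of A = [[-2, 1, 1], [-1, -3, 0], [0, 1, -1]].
The characteristic polynomial is det(xI - A) = (x + 2)^3, so the eigenvalues are -2 (algebraic multiplicity 3).

For λ = -2: rank(A + 2I) = 2, rank((A + 2I)^2) = 1, rank((A + 2I)^3) = 0. The eigenspace has dimension 3 - 2 = 1, so there is 1 Jordan block; the rank sequence gives block sizes [3].

Assembling the blocks gives the Jordan form J above.

J = [[-2, 1, 0], [0, -2, 1], [0, 0, -2]]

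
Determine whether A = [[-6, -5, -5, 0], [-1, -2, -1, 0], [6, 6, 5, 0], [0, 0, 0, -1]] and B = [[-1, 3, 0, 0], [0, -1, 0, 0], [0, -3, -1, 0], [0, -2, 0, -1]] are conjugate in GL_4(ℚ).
Yes.

Two matrices over a field are similar if and only if they have the same invariant factors.

Both A and B have characteristic polynomial (x + 1)^4 and minimal polynomial (x + 1)^2. Computing further, both have invariant factors x + 1, x + 1, (x + 1)^2. Hence A and B are similar.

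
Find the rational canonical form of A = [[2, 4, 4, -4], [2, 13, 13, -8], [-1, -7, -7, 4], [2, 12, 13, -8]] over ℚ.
The invariant factors of A (the non-unit diagonal entries of the Smith normal form of xI - A over ℚ[x]) are (x^2 - 2)^2, each dividing the next. The characteristic polynomial is their product, (x^2 - 2)^2.

The rational canonical form is the block-diagonal matrix of companion matrices C(f_i):
R = [[0, 0, 0, -4], [1, 0, 0, 0], [0, 1, 0, 4], [0, 0, 1, 0]].

Note the characteristic polynomial does not split into linear factors over ℚ, so A has no Jordan form over ℚ; the rational canonical form exists over any field.

R = [[0, 0, 0, -4], [1, 0, 0, 0], [0, 1, 0, 4], [0, 0, 1, 0]]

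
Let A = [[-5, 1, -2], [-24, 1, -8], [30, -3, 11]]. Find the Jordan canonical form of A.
J = [[1, 1, 0], [0, 1, 0], [0, 0, 5]]

The characteristic polynomial is det(xI - A) = (x - 5)(x - 1)^2, so the eigenvalues are 1 (algebraic multiplicity 2), 5 (algebraic multiplicity 1).

For λ = 1: rank(A - I) = 2, rank((A - I)^2) = 1. The eigenspace has dimension 3 - 2 = 1, so there is 1 Jordan block; the rank sequence gives block sizes [2].

For λ = 5: algebraic multiplicity 1 gives one 1×1 block.

Assembling the blocks gives the Jordan form J above.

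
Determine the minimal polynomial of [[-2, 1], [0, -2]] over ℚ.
The characteristic polynomial factors as (x + 2)^2. The minimal polynomial is ∏(x - λ)^{k_λ} where k_λ is the size of the largest Jordan block at λ.

For λ = -2: rank(A + 2I) = 1, and the largest Jordan block has size 2 (the smallest k with rank((A + 2I)^k) = rank((A + 2I)^(k+1))).

So m_A(x) = (x + 2)^2.

m_A(x) = (x + 2)^2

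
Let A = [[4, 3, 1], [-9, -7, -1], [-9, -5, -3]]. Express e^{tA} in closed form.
A has Jordan form J = [[-2, 1, 0], [0, -2, 1], [0, 0, -2]] with A = PJP^{-1}, so e^{tA} = P e^{tJ} P^{-1}.

For a Jordan block J_k(λ), e^{tJ_k(λ)} = e^{λt} · (I + tN + t^2 N^2/2! + ... + t^{k-1} N^{k-1}/(k-1)!) where N is the nilpotent superdiagonal part.

Assembling the blocks and conjugating back gives the entries of e^{tA} as shown above.

e^{tA} = [[(6*t + 1)*e^{-2*t}, t*(3 - t)*e^{-2*t}, t*(t + 1)*e^{-2*t}], [-9*t*e^{-2*t}, (3*t^2 - 10*t + 2)*e^{-2*t}/2, t*(-3*t - 2)*e^{-2*t}/2], [-9*t*e^{-2*t}, t*(3*t - 10)*e^{-2*t}/2, (-3*t^2/2 - t + 1)*e^{-2*t}]]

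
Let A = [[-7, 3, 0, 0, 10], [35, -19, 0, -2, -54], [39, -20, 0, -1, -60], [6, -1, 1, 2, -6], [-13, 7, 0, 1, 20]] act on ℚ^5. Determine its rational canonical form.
The invariant factors of A (the non-unit diagonal entries of the Smith normal form of xI - A over ℚ[x]) are (x + 2)(x^2 + x + 2)^2, each dividing the next. The characteristic polynomial is their product, (x + 2)(x^2 + x + 2)^2.

The rational canonical form is the block-diagonal matrix of companion matrices C(f_i):
R = [[0, 0, 0, 0, -8], [1, 0, 0, 0, -12], [0, 1, 0, 0, -14], [0, 0, 1, 0, -9], [0, 0, 0, 1, -4]].

Note the characteristic polynomial does not split into linear factors over ℚ, so A has no Jordan form over ℚ; the rational canonical form exists over any field.

R = [[0, 0, 0, 0, -8], [1, 0, 0, 0, -12], [0, 1, 0, 0, -14], [0, 0, 1, 0, -9], [0, 0, 0, 1, -4]]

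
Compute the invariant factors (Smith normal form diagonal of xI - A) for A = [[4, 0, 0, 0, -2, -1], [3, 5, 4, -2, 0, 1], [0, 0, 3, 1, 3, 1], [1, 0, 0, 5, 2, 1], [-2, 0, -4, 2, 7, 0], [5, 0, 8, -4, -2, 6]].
The Jordan structure of A has elementary divisors (x - 5)^2, (x - 5)^2, (x - 5), (x - 5). Arranging the block sizes at each eigenvalue in decreasing order and taking row products gives the invariant factors.

Invariant factors (smallest first, each dividing the next): x - 5, x - 5, (x - 5)^2, (x - 5)^2.

Check: the last factor (x - 5)^2 is the minimal polynomial, and the product (x - 5)^6 is the characteristic polynomial.

x - 5, x - 5, (x - 5)^2, (x - 5)^2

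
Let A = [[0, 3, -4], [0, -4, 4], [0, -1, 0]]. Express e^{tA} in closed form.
e^{tA} = [[1, (t + e^{2*t} - 1)*e^{-2*t}, (-2*t - e^{2*t} + 1)*e^{-2*t}], [0, (1 - 2*t)*e^{-2*t}, 4*t*e^{-2*t}], [0, -t*e^{-2*t}, (2*t + 1)*e^{-2*t}]]

A has Jordan form J = [[-2, 1, 0], [0, -2, 0], [0, 0, 0]] with A = PJP^{-1}, so e^{tA} = P e^{tJ} P^{-1}.

For a Jordan block J_k(λ), e^{tJ_k(λ)} = e^{λt} · (I + tN + t^2 N^2/2! + ... + t^{k-1} N^{k-1}/(k-1)!) where N is the nilpotent superdiagonal part.

Assembling the blocks and conjugating back gives the entries of e^{tA} as shown above.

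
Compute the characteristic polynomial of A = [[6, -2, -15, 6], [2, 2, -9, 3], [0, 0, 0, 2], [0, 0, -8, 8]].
χ_A(x) = (x - 4)^4

xI - A = [[x - 6, 2, 15, -6], [-2, x - 2, 9, -3], [0, 0, x, -2], [0, 0, 8, x - 8]].

Expanding det(xI - A) along the first row:
det(xI - A) = + (x - 6)·det([[x - 2, 9, -3], [0, x, -2], [0, 8, x - 8]]) - (2)·det([[-2, 9, -3], [0, x, -2], [0, 8, x - 8]]) + (15)·det([[-2, x - 2, -3], [0, 0, -2], [0, 0, x - 8]]) - (-6)·det([[-2, x - 2, 9], [0, 0, x], [0, 0, 8]]).

Evaluating gives χ_A(x) = x^4 - 16x^3 + 96x^2 - 256x + 256 = (x - 4)^4.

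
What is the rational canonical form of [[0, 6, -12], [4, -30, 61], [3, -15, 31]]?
The invariant factors of A (the non-unit diagonal entries of the Smith normal form of xI - A over ℚ[x]) are (x + 2)(x^2 - 3x + 3), each dividing the next. The characteristic polynomial is their product, (x + 2)(x^2 - 3x + 3).

The rational canonical form is the block-diagonal matrix of companion matrices C(f_i):
R = [[0, 0, -6], [1, 0, 3], [0, 1, 1]].

Note the characteristic polynomial does not split into linear factors over ℚ, so A has no Jordan form over ℚ; the rational canonical form exists over any field.

R = [[0, 0, -6], [1, 0, 3], [0, 1, 1]]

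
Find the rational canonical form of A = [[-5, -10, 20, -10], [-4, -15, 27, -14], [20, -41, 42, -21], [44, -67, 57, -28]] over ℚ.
The invariant factors of A (the non-unit diagonal entries of the Smith normal form of xI - A over ℚ[x]) are x + 5, x(x - 4)(x + 5), each dividing the next. The characteristic polynomial is their product, x(x - 4)(x + 5)^2.

The rational canonical form is the block-diagonal matrix of companion matrices C(f_i):
R = [[-5, 0, 0, 0], [0, 0, 0, 0], [0, 1, 0, 20], [0, 0, 1, -1]].

R = [[-5, 0, 0, 0], [0, 0, 0, 0], [0, 1, 0, 20], [0, 0, 1, -1]]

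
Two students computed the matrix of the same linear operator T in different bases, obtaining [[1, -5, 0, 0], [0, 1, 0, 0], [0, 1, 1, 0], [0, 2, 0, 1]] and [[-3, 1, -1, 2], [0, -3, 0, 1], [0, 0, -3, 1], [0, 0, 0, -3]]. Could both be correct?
No.

trace(A) = 4 but trace(B) = -12. The trace is a similarity invariant, so A and B are not similar.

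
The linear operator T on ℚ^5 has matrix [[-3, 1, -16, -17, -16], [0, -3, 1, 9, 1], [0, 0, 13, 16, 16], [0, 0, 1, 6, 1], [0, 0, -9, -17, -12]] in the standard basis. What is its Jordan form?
J = [[-3, 1, 0, 0, 0], [0, -3, 0, 0, 0], [0, 0, -3, 0, 0], [0, 0, 0, 5, 1], [0, 0, 0, 0, 5]]

The characteristic polynomial is det(xI - A) = (x - 5)^2(x + 3)^3, so the eigenvalues are -3 (algebraic multiplicity 3), 5 (algebraic multiplicity 2).

For λ = -3: rank(A + 3I) = 3, rank((A + 3I)^2) = 2. The eigenspace has dimension 5 - 3 = 2, so there are 2 Jordan blocks; the rank sequence gives block sizes [2, 1].

For λ = 5: rank(A - 5I) = 4, rank((A - 5I)^2) = 3. The eigenspace has dimension 5 - 4 = 1, so there is 1 Jordan block; the rank sequence gives block sizes [2].

Assembling the blocks gives the Jordan form J above.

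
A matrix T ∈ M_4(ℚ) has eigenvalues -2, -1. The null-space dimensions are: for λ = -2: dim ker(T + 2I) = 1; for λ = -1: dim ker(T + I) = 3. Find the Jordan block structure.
λ = -2: successive nullity increments [1] count blocks of size ≥ k; block sizes are [1].
λ = -1: successive nullity increments [3] count blocks of size ≥ k; block sizes are [1, 1, 1].

Jordan blocks: (-2, 1), (-1, 1), (-1, 1), (-1, 1)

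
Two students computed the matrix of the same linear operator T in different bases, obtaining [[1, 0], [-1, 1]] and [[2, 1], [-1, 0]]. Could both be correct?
Yes.

Two matrices over a field are similar if and only if they have the same invariant factors.

Both A and B have characteristic polynomial (x - 1)^2 and minimal polynomial (x - 1)^2. Computing further, both have invariant factors (x - 1)^2. Hence A and B are similar.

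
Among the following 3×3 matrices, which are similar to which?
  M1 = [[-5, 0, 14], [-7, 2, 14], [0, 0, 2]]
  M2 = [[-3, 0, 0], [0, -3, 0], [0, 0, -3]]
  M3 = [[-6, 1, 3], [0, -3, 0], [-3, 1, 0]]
3 classes: {M1}, {M2}, {M3}

Characteristic polynomials: χ_{M1} = (x - 2)^2(x + 5), χ_{M2} = (x + 3)^3, χ_{M3} = (x + 3)^3.

{M1}: invariant factors x - 2, (x - 2)(x + 5).

{M2}: invariant factors x + 3, x + 3, x + 3.

{M3}: invariant factors x + 3, (x + 3)^2.

Matrices are similar if and only if their invariant-factor lists agree; the partition into similarity classes is {M1}, {M2}, {M3}.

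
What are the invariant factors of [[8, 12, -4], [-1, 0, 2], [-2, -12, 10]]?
The Jordan structure of A has elementary divisors (x - 6)^2, (x - 6). Arranging the block sizes at each eigenvalue in decreasing order and taking row products gives the invariant factors.

Invariant factors (smallest first, each dividing the next): x - 6, (x - 6)^2.

Check: the last factor (x - 6)^2 is the minimal polynomial, and the product (x - 6)^3 is the characteristic polynomial.

x - 6, (x - 6)^2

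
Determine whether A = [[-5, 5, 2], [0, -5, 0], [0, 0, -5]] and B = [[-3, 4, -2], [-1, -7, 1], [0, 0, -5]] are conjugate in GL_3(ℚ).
Two matrices over a field are similar if and only if they have the same invariant factors.

Both A and B have characteristic polynomial (x + 5)^3 and minimal polynomial (x + 5)^2. Computing further, both have invariant factors x + 5, (x + 5)^2. Hence A and B are similar.

Yes.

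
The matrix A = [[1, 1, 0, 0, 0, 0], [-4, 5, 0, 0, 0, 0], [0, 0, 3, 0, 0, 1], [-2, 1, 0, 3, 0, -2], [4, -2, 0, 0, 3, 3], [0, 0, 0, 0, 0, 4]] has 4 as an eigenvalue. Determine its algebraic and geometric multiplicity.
algebraic multiplicity 1, geometric multiplicity 1

The characteristic polynomial is (x - 4)(x - 3)^5, so the factor x - 4 appears with exponent 1: the algebraic multiplicity is 1.

rank(A - 4I) = 5, so the eigenspace has dimension 6 - 5 = 1: the geometric multiplicity is 1.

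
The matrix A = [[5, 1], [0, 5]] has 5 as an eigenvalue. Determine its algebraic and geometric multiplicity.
The characteristic polynomial is (x - 5)^2, so the factor x - 5 appears with exponent 2: the algebraic multiplicity is 2.

rank(A - 5I) = 1, so the eigenspace has dimension 2 - 1 = 1: the geometric multiplicity is 1.

Since 1 < 2, A is not diagonalizable.

algebraic multiplicity 2, geometric multiplicity 1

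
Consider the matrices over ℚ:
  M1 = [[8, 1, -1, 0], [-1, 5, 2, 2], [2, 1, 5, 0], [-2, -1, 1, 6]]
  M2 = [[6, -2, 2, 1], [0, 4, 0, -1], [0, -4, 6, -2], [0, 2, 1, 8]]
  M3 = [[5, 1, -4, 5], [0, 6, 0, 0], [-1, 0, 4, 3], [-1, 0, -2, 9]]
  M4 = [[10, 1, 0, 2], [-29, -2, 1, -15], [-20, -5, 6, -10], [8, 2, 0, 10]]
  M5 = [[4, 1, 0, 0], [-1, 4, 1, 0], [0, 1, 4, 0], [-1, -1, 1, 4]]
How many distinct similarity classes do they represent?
Characteristic polynomials: χ_{M1} = (x - 6)^4, χ_{M2} = (x - 6)^4, χ_{M3} = (x - 6)^4, χ_{M4} = (x - 6)^4, χ_{M5} = (x - 4)^4.

{M1, M2, M3, M4}: invariant factors x - 6, (x - 6)^3.

{M5}: invariant factors x - 4, (x - 4)^3.

Matrices are similar if and only if their invariant-factor lists agree; the partition into similarity classes is {M1, M2, M3, M4}, {M5}.

2 classes: {M1, M2, M3, M4}, {M5}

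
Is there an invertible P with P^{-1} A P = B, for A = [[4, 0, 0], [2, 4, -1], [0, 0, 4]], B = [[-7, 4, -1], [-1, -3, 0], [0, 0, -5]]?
No.

trace(A) = 12 but trace(B) = -15. The trace is a similarity invariant, so A and B are not similar.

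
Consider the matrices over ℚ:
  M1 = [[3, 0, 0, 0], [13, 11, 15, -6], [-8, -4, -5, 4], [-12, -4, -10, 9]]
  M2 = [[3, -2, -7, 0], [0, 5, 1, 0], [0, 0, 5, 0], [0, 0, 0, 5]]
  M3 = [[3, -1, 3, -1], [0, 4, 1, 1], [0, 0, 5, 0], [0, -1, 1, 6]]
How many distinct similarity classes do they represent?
1 class: {M1, M2, M3}

Characteristic polynomials: χ_{M1} = (x - 5)^3(x - 3), χ_{M2} = (x - 5)^3(x - 3), χ_{M3} = (x - 5)^3(x - 3).

{M1, M2, M3}: invariant factors x - 5, (x - 5)^2(x - 3).

Matrices are similar if and only if their invariant-factor lists agree; the partition into similarity classes is {M1, M2, M3}.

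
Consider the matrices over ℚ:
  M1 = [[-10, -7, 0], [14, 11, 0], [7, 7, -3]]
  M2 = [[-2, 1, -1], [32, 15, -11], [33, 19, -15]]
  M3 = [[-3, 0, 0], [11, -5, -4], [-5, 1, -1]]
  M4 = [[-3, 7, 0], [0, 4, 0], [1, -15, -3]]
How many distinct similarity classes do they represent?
Characteristic polynomials: χ_{M1} = (x - 4)(x + 3)^2, χ_{M2} = (x - 4)(x + 3)^2, χ_{M3} = (x + 3)^3, χ_{M4} = (x - 4)(x + 3)^2.

{M1}: invariant factors x + 3, (x - 4)(x + 3).

{M2, M4}: invariant factors (x - 4)(x + 3)^2.

{M3}: invariant factors (x + 3)^3.

Matrices are similar if and only if their invariant-factor lists agree; the partition into similarity classes is {M1}, {M2, M4}, {M3}.

3 classes: {M1}, {M2, M4}, {M3}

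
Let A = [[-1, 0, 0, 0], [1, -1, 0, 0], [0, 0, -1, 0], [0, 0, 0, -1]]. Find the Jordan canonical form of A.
J = [[-1, 1, 0, 0], [0, -1, 0, 0], [0, 0, -1, 0], [0, 0, 0, -1]]

The characteristic polynomial is det(xI - A) = (x + 1)^4, so the eigenvalues are -1 (algebraic multiplicity 4).

For λ = -1: rank(A + I) = 1, rank((A + I)^2) = 0. The eigenspace has dimension 4 - 1 = 3, so there are 3 Jordan blocks; the rank sequence gives block sizes [2, 1, 1].

Assembling the blocks gives the Jordan form J above.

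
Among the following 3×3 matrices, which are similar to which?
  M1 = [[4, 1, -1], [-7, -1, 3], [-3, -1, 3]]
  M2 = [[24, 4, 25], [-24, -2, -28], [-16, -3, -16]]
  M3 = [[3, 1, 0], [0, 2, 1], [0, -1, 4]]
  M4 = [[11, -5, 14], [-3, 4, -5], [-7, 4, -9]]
Characteristic polynomials: χ_{M1} = (x - 2)^3, χ_{M2} = (x - 2)^3, χ_{M3} = (x - 3)^3, χ_{M4} = (x - 2)^3.

{M1, M2, M4}: invariant factors (x - 2)^3.

{M3}: invariant factors (x - 3)^3.

Matrices are similar if and only if their invariant-factor lists agree; the partition into similarity classes is {M1, M2, M4}, {M3}.

2 classes: {M1, M2, M4}, {M3}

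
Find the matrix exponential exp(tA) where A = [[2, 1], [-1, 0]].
A has Jordan form J = [[1, 1], [0, 1]] with A = PJP^{-1}, so e^{tA} = P e^{tJ} P^{-1}.

For a Jordan block J_k(λ), e^{tJ_k(λ)} = e^{λt} · (I + tN + t^2 N^2/2! + ... + t^{k-1} N^{k-1}/(k-1)!) where N is the nilpotent superdiagonal part.

Assembling the blocks and conjugating back gives the entries of e^{tA} as shown above.

e^{tA} = [[(t + 1)*e^{t}, t*e^{t}], [-t*e^{t}, (1 - t)*e^{t}]]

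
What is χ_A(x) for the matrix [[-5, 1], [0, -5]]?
χ_A(x) = (x + 5)^2

xI - A = [[x + 5, -1], [0, x + 5]].

Expanding det(xI - A) along the first row:
det(xI - A) = + (x + 5)·det([[x + 5]]) - (-1)·det([[0]]).

Evaluating gives χ_A(x) = x^2 + 10x + 25 = (x + 5)^2.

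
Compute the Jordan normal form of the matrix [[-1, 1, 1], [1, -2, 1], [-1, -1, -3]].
The characteristic polynomial is det(xI - A) = (x + 2)^3, so the eigenvalues are -2 (algebraic multiplicity 3).

For λ = -2: rank(A + 2I) = 2, rank((A + 2I)^2) = 1, rank((A + 2I)^3) = 0. The eigenspace has dimension 3 - 2 = 1, so there is 1 Jordan block; the rank sequence gives block sizes [3].

Assembling the blocks gives the Jordan form J above.

J = [[-2, 1, 0], [0, -2, 1], [0, 0, -2]]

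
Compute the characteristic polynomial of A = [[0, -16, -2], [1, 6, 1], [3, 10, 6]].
χ_A(x) = (x - 4)^3

xI - A = [[x, 16, 2], [-1, x - 6, -1], [-3, -10, x - 6]].

Expanding det(xI - A) along the first row:
det(xI - A) = + (x)·det([[x - 6, -1], [-10, x - 6]]) - (16)·det([[-1, -1], [-3, x - 6]]) + (2)·det([[-1, x - 6], [-3, -10]]).

Evaluating gives χ_A(x) = x^3 - 12x^2 + 48x - 64 = (x - 4)^3.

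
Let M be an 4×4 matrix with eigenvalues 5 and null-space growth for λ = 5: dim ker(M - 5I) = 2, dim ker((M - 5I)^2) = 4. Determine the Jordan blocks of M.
λ = 5: successive nullity increments [2, 2] count blocks of size ≥ k; block sizes are [2, 2].

Jordan blocks: (5, 2), (5, 2)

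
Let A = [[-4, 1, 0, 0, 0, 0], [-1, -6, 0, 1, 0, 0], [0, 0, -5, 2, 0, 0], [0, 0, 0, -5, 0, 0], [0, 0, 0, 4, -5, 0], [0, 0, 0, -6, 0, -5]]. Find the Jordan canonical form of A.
The characteristic polynomial is det(xI - A) = (x + 5)^6, so the eigenvalues are -5 (algebraic multiplicity 6).

For λ = -5: rank(A + 5I) = 2, rank((A + 5I)^2) = 1, rank((A + 5I)^3) = 0. The eigenspace has dimension 6 - 2 = 4, so there are 4 Jordan blocks; the rank sequence gives block sizes [3, 1, 1, 1].

Assembling the blocks gives the Jordan form J above.

J = [[-5, 1, 0, 0, 0, 0], [0, -5, 1, 0, 0, 0], [0, 0, -5, 0, 0, 0], [0, 0, 0, -5, 0, 0], [0, 0, 0, 0, -5, 0], [0, 0, 0, 0, 0, -5]]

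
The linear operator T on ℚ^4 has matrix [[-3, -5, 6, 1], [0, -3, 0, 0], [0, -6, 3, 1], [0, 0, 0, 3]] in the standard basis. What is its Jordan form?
The characteristic polynomial is det(xI - A) = (x - 3)^2(x + 3)^2, so the eigenvalues are -3 (algebraic multiplicity 2), 3 (algebraic multiplicity 2).

For λ = -3: rank(A + 3I) = 3, rank((A + 3I)^2) = 2. The eigenspace has dimension 4 - 3 = 1, so there is 1 Jordan block; the rank sequence gives block sizes [2].

For λ = 3: rank(A - 3I) = 3, rank((A - 3I)^2) = 2. The eigenspace has dimension 4 - 3 = 1, so there is 1 Jordan block; the rank sequence gives block sizes [2].

Assembling the blocks gives the Jordan form J above.

J = [[-3, 1, 0, 0], [0, -3, 0, 0], [0, 0, 3, 1], [0, 0, 0, 3]]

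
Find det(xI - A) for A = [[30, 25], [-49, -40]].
xI - A = [[x - 30, -25], [49, x + 40]].

Expanding det(xI - A) along the first row:
det(xI - A) = + (x - 30)·det([[x + 40]]) - (-25)·det([[49]]).

Evaluating gives χ_A(x) = x^2 + 10x + 25 = (x + 5)^2.

χ_A(x) = (x + 5)^2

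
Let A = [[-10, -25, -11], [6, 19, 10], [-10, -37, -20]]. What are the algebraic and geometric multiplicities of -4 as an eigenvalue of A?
algebraic multiplicity 2, geometric multiplicity 1

The characteristic polynomial is (x + 3)(x + 4)^2, so the factor x + 4 appears with exponent 2: the algebraic multiplicity is 2.

rank(A + 4I) = 2, so the eigenspace has dimension 3 - 2 = 1: the geometric multiplicity is 1.

Since 1 < 2, A is not diagonalizable.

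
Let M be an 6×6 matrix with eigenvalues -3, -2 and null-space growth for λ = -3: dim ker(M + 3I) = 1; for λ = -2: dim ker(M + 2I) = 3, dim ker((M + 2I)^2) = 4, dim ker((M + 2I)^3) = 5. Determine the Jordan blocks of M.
λ = -3: successive nullity increments [1] count blocks of size ≥ k; block sizes are [1].
λ = -2: successive nullity increments [3, 1, 1] count blocks of size ≥ k; block sizes are [3, 1, 1].

Jordan blocks: (-3, 1), (-2, 3), (-2, 1), (-2, 1)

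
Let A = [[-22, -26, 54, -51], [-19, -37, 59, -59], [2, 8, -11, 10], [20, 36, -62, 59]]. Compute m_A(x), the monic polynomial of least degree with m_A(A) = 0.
The characteristic polynomial factors as (x - 3)(x + 4)(x + 5)^2. The minimal polynomial is ∏(x - λ)^{k_λ} where k_λ is the size of the largest Jordan block at λ.

For λ = -5: rank(A + 5I) = 3, and the largest Jordan block has size 2 (the smallest k with rank((A + 5I)^k) = rank((A + 5I)^(k+1))).
For λ = -4: rank(A + 4I) = 3, and the largest Jordan block has size 1 (the smallest k with rank((A + 4I)^k) = rank((A + 4I)^(k+1))).
For λ = 3: rank(A - 3I) = 3, and the largest Jordan block has size 1 (the smallest k with rank((A - 3I)^k) = rank((A - 3I)^(k+1))).

So m_A(x) = (x - 3)(x + 4)(x + 5)^2.

m_A(x) = (x - 3)(x + 4)(x + 5)^2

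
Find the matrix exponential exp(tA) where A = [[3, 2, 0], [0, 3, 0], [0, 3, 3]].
e^{tA} = [[e^{3*t}, 2*t*e^{3*t}, 0], [0, e^{3*t}, 0], [0, 3*t*e^{3*t}, e^{3*t}]]

A has Jordan form J = [[3, 1, 0], [0, 3, 0], [0, 0, 3]] with A = PJP^{-1}, so e^{tA} = P e^{tJ} P^{-1}.

For a Jordan block J_k(λ), e^{tJ_k(λ)} = e^{λt} · (I + tN + t^2 N^2/2! + ... + t^{k-1} N^{k-1}/(k-1)!) where N is the nilpotent superdiagonal part.

Assembling the blocks and conjugating back gives the entries of e^{tA} as shown above.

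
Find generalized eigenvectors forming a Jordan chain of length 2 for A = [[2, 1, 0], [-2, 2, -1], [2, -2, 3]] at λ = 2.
v_1 = [[1, 1, -2]]^T, v_2 = [[1, 0, -2]]^T

We seek v_1 ∈ ker((A - 2I)^2) \ ker(A - 2I), then set v_{i+1} = (A - 2I) v_i.

One such chain is v_1 = [[1, 1, -2]]^T, v_2 = [[1, 0, -2]]^T. Check: (A - 2I) v_2 = [[0, 0, 0]]^T = 0.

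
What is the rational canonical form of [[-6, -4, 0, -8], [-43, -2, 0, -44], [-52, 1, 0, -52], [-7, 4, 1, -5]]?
The invariant factors of A (the non-unit diagonal entries of the Smith normal form of xI - A over ℚ[x]) are (x + 4)(x + 5)(x^2 + 4x - 4), each dividing the next. The characteristic polynomial is their product, (x + 4)(x + 5)(x^2 + 4x - 4).

The rational canonical form is the block-diagonal matrix of companion matrices C(f_i):
R = [[0, 0, 0, 80], [1, 0, 0, -44], [0, 1, 0, -52], [0, 0, 1, -13]].

Note the characteristic polynomial does not split into linear factors over ℚ, so A has no Jordan form over ℚ; the rational canonical form exists over any field.

R = [[0, 0, 0, 80], [1, 0, 0, -44], [0, 1, 0, -52], [0, 0, 1, -13]]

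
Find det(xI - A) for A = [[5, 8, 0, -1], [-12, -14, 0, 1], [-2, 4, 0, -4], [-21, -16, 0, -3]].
χ_A(x) = x(x + 4)^3

xI - A = [[x - 5, -8, 0, 1], [12, x + 14, 0, -1], [2, -4, x, 4], [21, 16, 0, x + 3]].

Expanding det(xI - A) along the first row:
det(xI - A) = + (x - 5)·det([[x + 14, 0, -1], [-4, x, 4], [16, 0, x + 3]]) - (-8)·det([[12, 0, -1], [2, x, 4], [21, 0, x + 3]]) + (0)·det([[12, x + 14, -1], [2, -4, 4], [21, 16, x + 3]]) - (1)·det([[12, x + 14, 0], [2, -4, x], [21, 16, 0]]).

Evaluating gives χ_A(x) = x^4 + 12x^3 + 48x^2 + 64x = x(x + 4)^3.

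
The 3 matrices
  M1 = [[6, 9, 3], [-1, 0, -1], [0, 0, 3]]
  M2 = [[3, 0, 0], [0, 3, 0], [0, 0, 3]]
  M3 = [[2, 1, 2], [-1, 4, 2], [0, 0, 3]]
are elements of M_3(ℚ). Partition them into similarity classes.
Characteristic polynomials: χ_{M1} = (x - 3)^3, χ_{M2} = (x - 3)^3, χ_{M3} = (x - 3)^3.

{M1, M3}: invariant factors x - 3, (x - 3)^2.

{M2}: invariant factors x - 3, x - 3, x - 3.

Matrices are similar if and only if their invariant-factor lists agree; the partition into similarity classes is {M1, M3}, {M2}.

2 classes: {M1, M3}, {M2}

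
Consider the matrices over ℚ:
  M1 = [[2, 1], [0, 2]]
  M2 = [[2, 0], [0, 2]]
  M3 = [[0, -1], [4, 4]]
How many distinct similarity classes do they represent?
Characteristic polynomials: χ_{M1} = (x - 2)^2, χ_{M2} = (x - 2)^2, χ_{M3} = (x - 2)^2.

{M1, M3}: invariant factors (x - 2)^2.

{M2}: invariant factors x - 2, x - 2.

Matrices are similar if and only if their invariant-factor lists agree; the partition into similarity classes is {M1, M3}, {M2}.

2 classes: {M1, M3}, {M2}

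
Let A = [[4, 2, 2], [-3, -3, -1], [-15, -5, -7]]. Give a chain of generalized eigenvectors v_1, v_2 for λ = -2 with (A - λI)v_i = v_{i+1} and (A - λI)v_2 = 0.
v_1 = [[0, -1, 2]]^T, v_2 = [[2, -1, -5]]^T

We seek v_1 ∈ ker((A + 2I)^2) \ ker(A + 2I), then set v_{i+1} = (A + 2I) v_i.

One such chain is v_1 = [[0, -1, 2]]^T, v_2 = [[2, -1, -5]]^T. Check: (A + 2I) v_2 = [[0, 0, 0]]^T = 0.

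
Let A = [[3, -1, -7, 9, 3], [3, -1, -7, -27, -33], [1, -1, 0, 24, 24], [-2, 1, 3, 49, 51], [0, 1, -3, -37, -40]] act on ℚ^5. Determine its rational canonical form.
The invariant factors of A (the non-unit diagonal entries of the Smith normal form of xI - A over ℚ[x]) are (x - 6)^2(x - 1)(x + 1)^2, each dividing the next. The characteristic polynomial is their product, (x - 6)^2(x - 1)(x + 1)^2.

The rational canonical form is the block-diagonal matrix of companion matrices C(f_i):
R = [[0, 0, 0, 0, 36], [1, 0, 0, 0, 24], [0, 1, 0, 0, -47], [0, 0, 1, 0, -23], [0, 0, 0, 1, 11]].

R = [[0, 0, 0, 0, 36], [1, 0, 0, 0, 24], [0, 1, 0, 0, -47], [0, 0, 1, 0, -23], [0, 0, 0, 1, 11]]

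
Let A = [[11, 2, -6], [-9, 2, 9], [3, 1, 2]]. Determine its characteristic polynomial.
χ_A(x) = (x - 5)^3

xI - A = [[x - 11, -2, 6], [9, x - 2, -9], [-3, -1, x - 2]].

Expanding det(xI - A) along the first row:
det(xI - A) = + (x - 11)·det([[x - 2, -9], [-1, x - 2]]) - (-2)·det([[9, -9], [-3, x - 2]]) + (6)·det([[9, x - 2], [-3, -1]]).

Evaluating gives χ_A(x) = x^3 - 15x^2 + 75x - 125 = (x - 5)^3.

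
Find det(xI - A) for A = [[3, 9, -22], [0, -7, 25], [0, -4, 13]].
xI - A = [[x - 3, -9, 22], [0, x + 7, -25], [0, 4, x - 13]].

Expanding det(xI - A) along the first row:
det(xI - A) = + (x - 3)·det([[x + 7, -25], [4, x - 13]]) - (-9)·det([[0, -25], [0, x - 13]]) + (22)·det([[0, x + 7], [0, 4]]).

Evaluating gives χ_A(x) = x^3 - 9x^2 + 27x - 27 = (x - 3)^3.

χ_A(x) = (x - 3)^3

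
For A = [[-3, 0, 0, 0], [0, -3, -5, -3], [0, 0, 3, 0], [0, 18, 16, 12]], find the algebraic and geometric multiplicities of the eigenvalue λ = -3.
The characteristic polynomial is (x - 6)(x - 3)^2(x + 3), so the factor x + 3 appears with exponent 1: the algebraic multiplicity is 1.

rank(A + 3I) = 3, so the eigenspace has dimension 4 - 3 = 1: the geometric multiplicity is 1.

algebraic multiplicity 1, geometric multiplicity 1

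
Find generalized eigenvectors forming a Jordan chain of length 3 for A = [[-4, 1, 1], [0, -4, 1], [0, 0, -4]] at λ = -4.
v_1 = [[1, -1, 1]]^T, v_2 = [[0, 1, 0]]^T, v_3 = [[1, 0, 0]]^T

We seek v_1 ∈ ker((A + 4I)^3) \ ker((A + 4I)^2), then set v_{i+1} = (A + 4I) v_i.

One such chain is v_1 = [[1, -1, 1]]^T, v_2 = [[0, 1, 0]]^T, v_3 = [[1, 0, 0]]^T. Check: (A + 4I) v_3 = [[0, 0, 0]]^T = 0.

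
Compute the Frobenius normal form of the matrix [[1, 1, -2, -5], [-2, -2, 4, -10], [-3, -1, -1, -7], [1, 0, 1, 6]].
The invariant factors of A (the non-unit diagonal entries of the Smith normal form of xI - A over ℚ[x]) are (x - 4)(x^3 - x - 5), each dividing the next. The characteristic polynomial is their product, (x - 4)(x^3 - x - 5).

The rational canonical form is the block-diagonal matrix of companion matrices C(f_i):
R = [[0, 0, 0, -20], [1, 0, 0, 1], [0, 1, 0, 1], [0, 0, 1, 4]].

Note the characteristic polynomial does not split into linear factors over ℚ, so A has no Jordan form over ℚ; the rational canonical form exists over any field.

R = [[0, 0, 0, -20], [1, 0, 0, 1], [0, 1, 0, 1], [0, 0, 1, 4]]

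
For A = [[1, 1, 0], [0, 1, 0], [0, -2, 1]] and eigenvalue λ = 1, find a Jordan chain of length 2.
We seek v_1 ∈ ker((A - I)^2) \ ker(A - I), then set v_{i+1} = (A - I) v_i.

One such chain is v_1 = [[-2, 1, 4]]^T, v_2 = [[1, 0, -2]]^T. Check: (A - I) v_2 = [[0, 0, 0]]^T = 0.

v_1 = [[-2, 1, 4]]^T, v_2 = [[1, 0, -2]]^T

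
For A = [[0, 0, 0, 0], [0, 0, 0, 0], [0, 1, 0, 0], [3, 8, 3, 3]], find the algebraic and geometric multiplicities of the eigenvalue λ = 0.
algebraic multiplicity 3, geometric multiplicity 2

The characteristic polynomial is x^3(x - 3), so the factor x appears with exponent 3: the algebraic multiplicity is 3.

rank(A) = 2, so the eigenspace has dimension 4 - 2 = 2: the geometric multiplicity is 2.

Since 2 < 3, A is not diagonalizable.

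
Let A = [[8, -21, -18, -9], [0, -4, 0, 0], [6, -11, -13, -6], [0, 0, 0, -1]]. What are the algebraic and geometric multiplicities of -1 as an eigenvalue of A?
algebraic multiplicity 2, geometric multiplicity 2

The characteristic polynomial is (x + 1)^2(x + 4)^2, so the factor x + 1 appears with exponent 2: the algebraic multiplicity is 2.

rank(A + I) = 2, so the eigenspace has dimension 4 - 2 = 2: the geometric multiplicity is 2.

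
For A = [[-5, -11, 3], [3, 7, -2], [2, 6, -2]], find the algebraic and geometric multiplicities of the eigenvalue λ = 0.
algebraic multiplicity 3, geometric multiplicity 1

The characteristic polynomial is x^3, so the factor x appears with exponent 3: the algebraic multiplicity is 3.

rank(A) = 2, so the eigenspace has dimension 3 - 2 = 1: the geometric multiplicity is 1.

Since 1 < 3, A is not diagonalizable.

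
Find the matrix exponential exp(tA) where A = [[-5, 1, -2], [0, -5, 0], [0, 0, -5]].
A has Jordan form J = [[-5, 1, 0], [0, -5, 0], [0, 0, -5]] with A = PJP^{-1}, so e^{tA} = P e^{tJ} P^{-1}.

For a Jordan block J_k(λ), e^{tJ_k(λ)} = e^{λt} · (I + tN + t^2 N^2/2! + ... + t^{k-1} N^{k-1}/(k-1)!) where N is the nilpotent superdiagonal part.

Assembling the blocks and conjugating back gives the entries of e^{tA} as shown above.

e^{tA} = [[e^{-5*t}, t*e^{-5*t}, -2*t*e^{-5*t}], [0, e^{-5*t}, 0], [0, 0, e^{-5*t}]]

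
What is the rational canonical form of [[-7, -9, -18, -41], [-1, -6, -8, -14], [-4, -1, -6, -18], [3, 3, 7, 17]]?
R = [[0, 0, 0, -1], [1, 0, 0, 2], [0, 1, 0, 1], [0, 0, 1, -2]]

The invariant factors of A (the non-unit diagonal entries of the Smith normal form of xI - A over ℚ[x]) are (x^2 + x - 1)^2, each dividing the next. The characteristic polynomial is their product, (x^2 + x - 1)^2.

The rational canonical form is the block-diagonal matrix of companion matrices C(f_i):
R = [[0, 0, 0, -1], [1, 0, 0, 2], [0, 1, 0, 1], [0, 0, 1, -2]].

Note the characteristic polynomial does not split into linear factors over ℚ, so A has no Jordan form over ℚ; the rational canonical form exists over any field.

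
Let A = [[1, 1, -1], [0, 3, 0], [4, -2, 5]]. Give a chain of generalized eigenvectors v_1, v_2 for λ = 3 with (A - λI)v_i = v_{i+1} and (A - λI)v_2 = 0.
We seek v_1 ∈ ker((A - 3I)^2) \ ker(A - 3I), then set v_{i+1} = (A - 3I) v_i.

One such chain is v_1 = [[-2, 3, 6]]^T, v_2 = [[1, 0, -2]]^T. Check: (A - 3I) v_2 = [[0, 0, 0]]^T = 0.

v_1 = [[-2, 3, 6]]^T, v_2 = [[1, 0, -2]]^T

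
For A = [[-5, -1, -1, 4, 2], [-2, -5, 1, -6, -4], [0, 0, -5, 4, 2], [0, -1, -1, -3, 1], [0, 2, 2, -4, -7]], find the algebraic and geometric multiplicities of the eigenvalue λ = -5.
algebraic multiplicity 5, geometric multiplicity 2

The characteristic polynomial is (x + 5)^5, so the factor x + 5 appears with exponent 5: the algebraic multiplicity is 5.

rank(A + 5I) = 3, so the eigenspace has dimension 5 - 3 = 2: the geometric multiplicity is 2.

Since 2 < 5, A is not diagonalizable.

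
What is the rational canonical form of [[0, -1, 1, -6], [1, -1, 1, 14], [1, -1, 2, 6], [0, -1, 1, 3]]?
R = [[0, 0, 0, -9], [1, 0, 0, 12], [0, 1, 0, -10], [0, 0, 1, 4]]

The invariant factors of A (the non-unit diagonal entries of the Smith normal form of xI - A over ℚ[x]) are (x^2 - 2x + 3)^2, each dividing the next. The characteristic polynomial is their product, (x^2 - 2x + 3)^2.

The rational canonical form is the block-diagonal matrix of companion matrices C(f_i):
R = [[0, 0, 0, -9], [1, 0, 0, 12], [0, 1, 0, -10], [0, 0, 1, 4]].

Note the characteristic polynomial does not split into linear factors over ℚ, so A has no Jordan form over ℚ; the rational canonical form exists over any field.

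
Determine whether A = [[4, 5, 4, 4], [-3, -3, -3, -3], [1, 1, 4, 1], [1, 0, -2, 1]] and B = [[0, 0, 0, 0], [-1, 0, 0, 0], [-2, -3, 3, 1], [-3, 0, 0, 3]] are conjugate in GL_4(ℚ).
Two matrices over a field are similar if and only if they have the same invariant factors.

Both A and B have characteristic polynomial x^2(x - 3)^2 and minimal polynomial x^2(x - 3)^2. Computing further, both have invariant factors x^2(x - 3)^2. Hence A and B are similar.

Yes.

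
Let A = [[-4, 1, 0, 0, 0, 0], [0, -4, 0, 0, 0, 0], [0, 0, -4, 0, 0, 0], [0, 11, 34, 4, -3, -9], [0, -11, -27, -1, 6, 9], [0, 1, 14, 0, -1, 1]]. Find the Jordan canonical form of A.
The characteristic polynomial is det(xI - A) = (x - 4)^2(x - 3)(x + 4)^3, so the eigenvalues are -4 (algebraic multiplicity 3), 3 (algebraic multiplicity 1), 4 (algebraic multiplicity 2).

For λ = -4: rank(A + 4I) = 4, rank((A + 4I)^2) = 3. The eigenspace has dimension 6 - 4 = 2, so there are 2 Jordan blocks; the rank sequence gives block sizes [2, 1].

For λ = 3: algebraic multiplicity 1 gives one 1×1 block.

For λ = 4: rank(A - 4I) = 5, rank((A - 4I)^2) = 4. The eigenspace has dimension 6 - 5 = 1, so there is 1 Jordan block; the rank sequence gives block sizes [2].

Assembling the blocks gives the Jordan form J above.

J = [[-4, 1, 0, 0, 0, 0], [0, -4, 0, 0, 0, 0], [0, 0, -4, 0, 0, 0], [0, 0, 0, 3, 0, 0], [0, 0, 0, 0, 4, 1], [0, 0, 0, 0, 0, 4]]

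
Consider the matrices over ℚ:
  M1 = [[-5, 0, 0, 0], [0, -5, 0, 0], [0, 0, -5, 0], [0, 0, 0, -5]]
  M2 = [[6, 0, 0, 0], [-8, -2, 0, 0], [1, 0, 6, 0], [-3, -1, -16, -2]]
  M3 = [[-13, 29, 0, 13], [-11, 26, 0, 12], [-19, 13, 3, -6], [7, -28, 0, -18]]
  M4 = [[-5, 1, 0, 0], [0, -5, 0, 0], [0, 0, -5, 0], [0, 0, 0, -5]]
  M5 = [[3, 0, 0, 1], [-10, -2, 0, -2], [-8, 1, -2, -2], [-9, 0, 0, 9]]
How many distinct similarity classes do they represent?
Characteristic polynomials: χ_{M1} = (x + 5)^4, χ_{M2} = (x - 6)^2(x + 2)^2, χ_{M3} = (x - 3)^2(x + 4)^2, χ_{M4} = (x + 5)^4, χ_{M5} = (x - 6)^2(x + 2)^2.

{M1}: invariant factors x + 5, x + 5, x + 5, x + 5.

{M2, M5}: invariant factors (x - 6)^2(x + 2)^2.

{M3}: invariant factors x - 3, (x - 3)(x + 4)^2.

{M4}: invariant factors x + 5, x + 5, (x + 5)^2.

Matrices are similar if and only if their invariant-factor lists agree; the partition into similarity classes is {M1}, {M2, M5}, {M3}, {M4}.

4 classes: {M1}, {M2, M5}, {M3}, {M4}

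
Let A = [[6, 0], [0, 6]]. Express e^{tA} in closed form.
A has Jordan form J = [[6, 0], [0, 6]] with A = PJP^{-1}, so e^{tA} = P e^{tJ} P^{-1}.

For a Jordan block J_k(λ), e^{tJ_k(λ)} = e^{λt} · (I + tN + t^2 N^2/2! + ... + t^{k-1} N^{k-1}/(k-1)!) where N is the nilpotent superdiagonal part.

Assembling the blocks and conjugating back gives the entries of e^{tA} as shown above.

e^{tA} = [[e^{6*t}, 0], [0, e^{6*t}]]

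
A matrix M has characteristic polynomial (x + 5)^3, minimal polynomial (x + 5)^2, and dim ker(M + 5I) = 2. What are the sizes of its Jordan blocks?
λ = -5: algebraic multiplicity 3 (exponent in χ_M), largest block size 2 (exponent in m_M), 2 blocks (geometric multiplicity). These force block sizes [2, 1].

Jordan blocks: (-5, 2), (-5, 1)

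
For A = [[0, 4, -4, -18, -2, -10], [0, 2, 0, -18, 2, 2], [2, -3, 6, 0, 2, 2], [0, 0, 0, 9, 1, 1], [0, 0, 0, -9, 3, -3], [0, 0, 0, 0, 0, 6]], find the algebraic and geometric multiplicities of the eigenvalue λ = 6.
algebraic multiplicity 3, geometric multiplicity 2

The characteristic polynomial is (x - 6)^3(x - 4)(x - 2)^2, so the factor x - 6 appears with exponent 3: the algebraic multiplicity is 3.

rank(A - 6I) = 4, so the eigenspace has dimension 6 - 4 = 2: the geometric multiplicity is 2.

Since 2 < 3, A is not diagonalizable.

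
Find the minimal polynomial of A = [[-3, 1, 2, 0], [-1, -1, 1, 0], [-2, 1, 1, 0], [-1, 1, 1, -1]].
m_A(x) = (x + 1)^3

The characteristic polynomial factors as (x + 1)^4. The minimal polynomial is ∏(x - λ)^{k_λ} where k_λ is the size of the largest Jordan block at λ.

For λ = -1: rank(A + I) = 2, and the largest Jordan block has size 3 (the smallest k with rank((A + I)^k) = rank((A + I)^(k+1))).

So m_A(x) = (x + 1)^3.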